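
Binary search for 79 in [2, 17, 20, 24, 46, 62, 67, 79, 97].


Step 1: lo=0, hi=8, mid=4, val=46
Step 2: lo=5, hi=8, mid=6, val=67
Step 3: lo=7, hi=8, mid=7, val=79

Found at index 7


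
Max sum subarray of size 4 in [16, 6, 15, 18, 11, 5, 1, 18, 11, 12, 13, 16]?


[0:4]: 55
[1:5]: 50
[2:6]: 49
[3:7]: 35
[4:8]: 35
[5:9]: 35
[6:10]: 42
[7:11]: 54
[8:12]: 52

Max: 55 at [0:4]


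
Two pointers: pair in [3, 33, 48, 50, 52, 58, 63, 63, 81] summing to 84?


lo=0(3)+hi=8(81)=84

Yes: 3+81=84


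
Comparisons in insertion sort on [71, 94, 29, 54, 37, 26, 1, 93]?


Algorithm: insertion sort
Input: [71, 94, 29, 54, 37, 26, 1, 93]
Sorted: [1, 26, 29, 37, 54, 71, 93, 94]

23


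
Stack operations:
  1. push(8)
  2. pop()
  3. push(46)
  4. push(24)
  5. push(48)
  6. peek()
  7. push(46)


push(8) -> [8]
pop()->8, []
push(46) -> [46]
push(24) -> [46, 24]
push(48) -> [46, 24, 48]
peek()->48
push(46) -> [46, 24, 48, 46]

Final stack: [46, 24, 48, 46]


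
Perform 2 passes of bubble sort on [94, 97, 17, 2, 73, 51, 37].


Initial: [94, 97, 17, 2, 73, 51, 37]
Pass 1: [94, 17, 2, 73, 51, 37, 97] (5 swaps)
Pass 2: [17, 2, 73, 51, 37, 94, 97] (5 swaps)

After 2 passes: [17, 2, 73, 51, 37, 94, 97]


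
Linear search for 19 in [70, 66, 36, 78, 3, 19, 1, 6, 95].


i=0: 70!=19
i=1: 66!=19
i=2: 36!=19
i=3: 78!=19
i=4: 3!=19
i=5: 19==19 found!

Found at 5, 6 comps


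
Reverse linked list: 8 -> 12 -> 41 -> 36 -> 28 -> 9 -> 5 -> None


Step 1: curr=8, set curr.next=prev(None) | reversed so far: 8
Step 2: curr=12, set curr.next=prev(8) | reversed so far: 12 -> 8
Step 3: curr=41, set curr.next=prev(12) | reversed so far: 41 -> 12 -> 8
Step 4: curr=36, set curr.next=prev(41) | reversed so far: 36 -> 41 -> 12 -> 8
Step 5: curr=28, set curr.next=prev(36) | reversed so far: 28 -> 36 -> 41 -> 12 -> 8
Step 6: curr=9, set curr.next=prev(28) | reversed so far: 9 -> 28 -> 36 -> 41 -> 12 -> 8
Step 7: curr=5, set curr.next=prev(9) | reversed so far: 5 -> 9 -> 28 -> 36 -> 41 -> 12 -> 8

5 -> 9 -> 28 -> 36 -> 41 -> 12 -> 8 -> None


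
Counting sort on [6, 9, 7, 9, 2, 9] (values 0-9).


Input: [6, 9, 7, 9, 2, 9]
Counts: [0, 0, 1, 0, 0, 0, 1, 1, 0, 3]

Sorted: [2, 6, 7, 9, 9, 9]


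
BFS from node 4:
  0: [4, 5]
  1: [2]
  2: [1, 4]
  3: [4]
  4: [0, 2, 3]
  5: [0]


Visit 4, enqueue [0, 2, 3]
Visit 0, enqueue [5]
Visit 2, enqueue [1]
Visit 3, enqueue []
Visit 5, enqueue []
Visit 1, enqueue []

BFS order: [4, 0, 2, 3, 5, 1]


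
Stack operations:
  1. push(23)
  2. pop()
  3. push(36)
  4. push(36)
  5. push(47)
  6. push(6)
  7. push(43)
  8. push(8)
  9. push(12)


push(23) -> [23]
pop()->23, []
push(36) -> [36]
push(36) -> [36, 36]
push(47) -> [36, 36, 47]
push(6) -> [36, 36, 47, 6]
push(43) -> [36, 36, 47, 6, 43]
push(8) -> [36, 36, 47, 6, 43, 8]
push(12) -> [36, 36, 47, 6, 43, 8, 12]

Final stack: [36, 36, 47, 6, 43, 8, 12]


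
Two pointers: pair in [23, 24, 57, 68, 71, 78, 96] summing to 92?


lo=0(23)+hi=6(96)=119
lo=0(23)+hi=5(78)=101
lo=0(23)+hi=4(71)=94
lo=0(23)+hi=3(68)=91
lo=1(24)+hi=3(68)=92

Yes: 24+68=92


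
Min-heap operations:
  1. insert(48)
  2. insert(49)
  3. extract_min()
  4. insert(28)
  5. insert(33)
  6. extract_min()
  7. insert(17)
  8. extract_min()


insert(48) -> [48]
insert(49) -> [48, 49]
extract_min()->48, [49]
insert(28) -> [28, 49]
insert(33) -> [28, 49, 33]
extract_min()->28, [33, 49]
insert(17) -> [17, 49, 33]
extract_min()->17, [33, 49]

Final heap: [33, 49]


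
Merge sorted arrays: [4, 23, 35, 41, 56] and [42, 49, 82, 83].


Take 4 from A
Take 23 from A
Take 35 from A
Take 41 from A
Take 42 from B
Take 49 from B
Take 56 from A

Merged: [4, 23, 35, 41, 42, 49, 56, 82, 83]


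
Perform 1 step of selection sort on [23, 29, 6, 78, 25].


Initial: [23, 29, 6, 78, 25]
Step 1: min=6 at 2
  Swap: [6, 29, 23, 78, 25]

After 1 step: [6, 29, 23, 78, 25]


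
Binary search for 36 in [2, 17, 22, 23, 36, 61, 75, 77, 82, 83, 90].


Step 1: lo=0, hi=10, mid=5, val=61
Step 2: lo=0, hi=4, mid=2, val=22
Step 3: lo=3, hi=4, mid=3, val=23
Step 4: lo=4, hi=4, mid=4, val=36

Found at index 4


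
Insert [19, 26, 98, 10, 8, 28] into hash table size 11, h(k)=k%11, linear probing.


Insert 19: h=8 -> slot 8
Insert 26: h=4 -> slot 4
Insert 98: h=10 -> slot 10
Insert 10: h=10, 1 probes -> slot 0
Insert 8: h=8, 1 probes -> slot 9
Insert 28: h=6 -> slot 6

Table: [10, None, None, None, 26, None, 28, None, 19, 8, 98]


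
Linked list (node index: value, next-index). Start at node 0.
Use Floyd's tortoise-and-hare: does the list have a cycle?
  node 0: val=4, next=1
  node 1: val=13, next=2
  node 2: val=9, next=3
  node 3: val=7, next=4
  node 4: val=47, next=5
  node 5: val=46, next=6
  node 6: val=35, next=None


Floyd's tortoise (slow, +1) and hare (fast, +2):
  init: slow=0, fast=0
  step 1: slow=1, fast=2
  step 2: slow=2, fast=4
  step 3: slow=3, fast=6
  step 4: fast -> None, no cycle

Cycle: no


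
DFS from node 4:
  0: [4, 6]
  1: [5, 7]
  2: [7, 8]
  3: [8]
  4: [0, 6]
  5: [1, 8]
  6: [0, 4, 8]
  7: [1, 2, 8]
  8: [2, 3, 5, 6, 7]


Visit 4, push [6, 0]
Visit 0, push [6]
Visit 6, push [8]
Visit 8, push [7, 5, 3, 2]
Visit 2, push [7]
Visit 7, push [1]
Visit 1, push [5]
Visit 5, push []
Visit 3, push []

DFS order: [4, 0, 6, 8, 2, 7, 1, 5, 3]


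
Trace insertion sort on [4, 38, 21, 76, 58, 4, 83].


Initial: [4, 38, 21, 76, 58, 4, 83]
Insert 38: [4, 38, 21, 76, 58, 4, 83]
Insert 21: [4, 21, 38, 76, 58, 4, 83]
Insert 76: [4, 21, 38, 76, 58, 4, 83]
Insert 58: [4, 21, 38, 58, 76, 4, 83]
Insert 4: [4, 4, 21, 38, 58, 76, 83]
Insert 83: [4, 4, 21, 38, 58, 76, 83]

Sorted: [4, 4, 21, 38, 58, 76, 83]


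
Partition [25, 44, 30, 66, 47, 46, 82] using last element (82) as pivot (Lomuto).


Pivot: 82
  25 <= 82: advance i (no swap)
  44 <= 82: advance i (no swap)
  30 <= 82: advance i (no swap)
  66 <= 82: advance i (no swap)
  47 <= 82: advance i (no swap)
  46 <= 82: advance i (no swap)
Place pivot at 6: [25, 44, 30, 66, 47, 46, 82]

Partitioned: [25, 44, 30, 66, 47, 46, 82]


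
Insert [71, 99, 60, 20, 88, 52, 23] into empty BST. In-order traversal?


Insert 71: root
Insert 99: R from 71
Insert 60: L from 71
Insert 20: L from 71 -> L from 60
Insert 88: R from 71 -> L from 99
Insert 52: L from 71 -> L from 60 -> R from 20
Insert 23: L from 71 -> L from 60 -> R from 20 -> L from 52

In-order: [20, 23, 52, 60, 71, 88, 99]


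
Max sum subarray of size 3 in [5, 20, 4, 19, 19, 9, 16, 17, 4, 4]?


[0:3]: 29
[1:4]: 43
[2:5]: 42
[3:6]: 47
[4:7]: 44
[5:8]: 42
[6:9]: 37
[7:10]: 25

Max: 47 at [3:6]


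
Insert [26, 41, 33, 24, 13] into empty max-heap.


Insert 26: [26]
Insert 41: [41, 26]
Insert 33: [41, 26, 33]
Insert 24: [41, 26, 33, 24]
Insert 13: [41, 26, 33, 24, 13]

Final heap: [41, 26, 33, 24, 13]


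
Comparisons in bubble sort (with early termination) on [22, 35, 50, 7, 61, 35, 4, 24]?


Algorithm: bubble sort (with early termination)
Input: [22, 35, 50, 7, 61, 35, 4, 24]
Sorted: [4, 7, 22, 24, 35, 35, 50, 61]

28


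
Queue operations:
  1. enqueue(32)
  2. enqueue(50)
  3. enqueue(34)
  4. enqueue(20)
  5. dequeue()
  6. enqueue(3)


enqueue(32) -> [32]
enqueue(50) -> [32, 50]
enqueue(34) -> [32, 50, 34]
enqueue(20) -> [32, 50, 34, 20]
dequeue()->32, [50, 34, 20]
enqueue(3) -> [50, 34, 20, 3]

Final queue: [50, 34, 20, 3]


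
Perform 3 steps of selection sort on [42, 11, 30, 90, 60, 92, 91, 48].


Initial: [42, 11, 30, 90, 60, 92, 91, 48]
Step 1: min=11 at 1
  Swap: [11, 42, 30, 90, 60, 92, 91, 48]
Step 2: min=30 at 2
  Swap: [11, 30, 42, 90, 60, 92, 91, 48]
Step 3: min=42 at 2
  Swap: [11, 30, 42, 90, 60, 92, 91, 48]

After 3 steps: [11, 30, 42, 90, 60, 92, 91, 48]


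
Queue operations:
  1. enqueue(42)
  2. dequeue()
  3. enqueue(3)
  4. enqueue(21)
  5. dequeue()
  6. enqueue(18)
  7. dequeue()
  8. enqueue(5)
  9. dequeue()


enqueue(42) -> [42]
dequeue()->42, []
enqueue(3) -> [3]
enqueue(21) -> [3, 21]
dequeue()->3, [21]
enqueue(18) -> [21, 18]
dequeue()->21, [18]
enqueue(5) -> [18, 5]
dequeue()->18, [5]

Final queue: [5]


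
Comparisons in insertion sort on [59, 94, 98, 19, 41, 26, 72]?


Algorithm: insertion sort
Input: [59, 94, 98, 19, 41, 26, 72]
Sorted: [19, 26, 41, 59, 72, 94, 98]

17


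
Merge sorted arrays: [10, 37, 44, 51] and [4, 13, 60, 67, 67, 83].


Take 4 from B
Take 10 from A
Take 13 from B
Take 37 from A
Take 44 from A
Take 51 from A

Merged: [4, 10, 13, 37, 44, 51, 60, 67, 67, 83]


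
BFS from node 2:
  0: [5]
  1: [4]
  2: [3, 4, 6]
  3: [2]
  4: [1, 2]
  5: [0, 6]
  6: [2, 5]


Visit 2, enqueue [3, 4, 6]
Visit 3, enqueue []
Visit 4, enqueue [1]
Visit 6, enqueue [5]
Visit 1, enqueue []
Visit 5, enqueue [0]
Visit 0, enqueue []

BFS order: [2, 3, 4, 6, 1, 5, 0]


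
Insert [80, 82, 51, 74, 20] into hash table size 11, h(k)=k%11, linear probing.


Insert 80: h=3 -> slot 3
Insert 82: h=5 -> slot 5
Insert 51: h=7 -> slot 7
Insert 74: h=8 -> slot 8
Insert 20: h=9 -> slot 9

Table: [None, None, None, 80, None, 82, None, 51, 74, 20, None]


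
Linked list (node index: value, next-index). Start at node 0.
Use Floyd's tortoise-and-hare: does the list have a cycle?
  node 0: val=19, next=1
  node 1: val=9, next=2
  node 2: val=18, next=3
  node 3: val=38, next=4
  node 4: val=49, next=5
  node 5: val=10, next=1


Floyd's tortoise (slow, +1) and hare (fast, +2):
  init: slow=0, fast=0
  step 1: slow=1, fast=2
  step 2: slow=2, fast=4
  step 3: slow=3, fast=1
  step 4: slow=4, fast=3
  step 5: slow=5, fast=5
  slow == fast at node 5: cycle detected

Cycle: yes


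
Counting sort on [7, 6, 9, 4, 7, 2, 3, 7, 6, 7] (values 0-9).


Input: [7, 6, 9, 4, 7, 2, 3, 7, 6, 7]
Counts: [0, 0, 1, 1, 1, 0, 2, 4, 0, 1]

Sorted: [2, 3, 4, 6, 6, 7, 7, 7, 7, 9]


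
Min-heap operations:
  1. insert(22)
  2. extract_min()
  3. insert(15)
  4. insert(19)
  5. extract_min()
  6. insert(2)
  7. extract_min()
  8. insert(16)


insert(22) -> [22]
extract_min()->22, []
insert(15) -> [15]
insert(19) -> [15, 19]
extract_min()->15, [19]
insert(2) -> [2, 19]
extract_min()->2, [19]
insert(16) -> [16, 19]

Final heap: [16, 19]


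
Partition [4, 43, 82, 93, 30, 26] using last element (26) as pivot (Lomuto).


Pivot: 26
  4 <= 26: advance i (no swap)
Place pivot at 1: [4, 26, 82, 93, 30, 43]

Partitioned: [4, 26, 82, 93, 30, 43]


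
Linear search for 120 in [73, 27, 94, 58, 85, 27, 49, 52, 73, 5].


i=0: 73!=120
i=1: 27!=120
i=2: 94!=120
i=3: 58!=120
i=4: 85!=120
i=5: 27!=120
i=6: 49!=120
i=7: 52!=120
i=8: 73!=120
i=9: 5!=120

Not found, 10 comps


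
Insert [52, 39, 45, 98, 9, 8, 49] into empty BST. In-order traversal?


Insert 52: root
Insert 39: L from 52
Insert 45: L from 52 -> R from 39
Insert 98: R from 52
Insert 9: L from 52 -> L from 39
Insert 8: L from 52 -> L from 39 -> L from 9
Insert 49: L from 52 -> R from 39 -> R from 45

In-order: [8, 9, 39, 45, 49, 52, 98]


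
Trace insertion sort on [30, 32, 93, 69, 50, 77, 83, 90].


Initial: [30, 32, 93, 69, 50, 77, 83, 90]
Insert 32: [30, 32, 93, 69, 50, 77, 83, 90]
Insert 93: [30, 32, 93, 69, 50, 77, 83, 90]
Insert 69: [30, 32, 69, 93, 50, 77, 83, 90]
Insert 50: [30, 32, 50, 69, 93, 77, 83, 90]
Insert 77: [30, 32, 50, 69, 77, 93, 83, 90]
Insert 83: [30, 32, 50, 69, 77, 83, 93, 90]
Insert 90: [30, 32, 50, 69, 77, 83, 90, 93]

Sorted: [30, 32, 50, 69, 77, 83, 90, 93]


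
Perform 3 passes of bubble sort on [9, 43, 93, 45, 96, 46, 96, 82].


Initial: [9, 43, 93, 45, 96, 46, 96, 82]
Pass 1: [9, 43, 45, 93, 46, 96, 82, 96] (3 swaps)
Pass 2: [9, 43, 45, 46, 93, 82, 96, 96] (2 swaps)
Pass 3: [9, 43, 45, 46, 82, 93, 96, 96] (1 swaps)

After 3 passes: [9, 43, 45, 46, 82, 93, 96, 96]


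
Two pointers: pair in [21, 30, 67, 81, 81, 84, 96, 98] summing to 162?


lo=0(21)+hi=7(98)=119
lo=1(30)+hi=7(98)=128
lo=2(67)+hi=7(98)=165
lo=2(67)+hi=6(96)=163
lo=2(67)+hi=5(84)=151
lo=3(81)+hi=5(84)=165
lo=3(81)+hi=4(81)=162

Yes: 81+81=162


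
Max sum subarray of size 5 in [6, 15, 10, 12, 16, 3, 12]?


[0:5]: 59
[1:6]: 56
[2:7]: 53

Max: 59 at [0:5]


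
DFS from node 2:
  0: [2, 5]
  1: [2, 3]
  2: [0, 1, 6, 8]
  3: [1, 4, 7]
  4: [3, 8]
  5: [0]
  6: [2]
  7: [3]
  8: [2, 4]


Visit 2, push [8, 6, 1, 0]
Visit 0, push [5]
Visit 5, push []
Visit 1, push [3]
Visit 3, push [7, 4]
Visit 4, push [8]
Visit 8, push []
Visit 7, push []
Visit 6, push []

DFS order: [2, 0, 5, 1, 3, 4, 8, 7, 6]


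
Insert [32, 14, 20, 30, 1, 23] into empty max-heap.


Insert 32: [32]
Insert 14: [32, 14]
Insert 20: [32, 14, 20]
Insert 30: [32, 30, 20, 14]
Insert 1: [32, 30, 20, 14, 1]
Insert 23: [32, 30, 23, 14, 1, 20]

Final heap: [32, 30, 23, 14, 1, 20]


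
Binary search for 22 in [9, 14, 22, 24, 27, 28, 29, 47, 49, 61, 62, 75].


Step 1: lo=0, hi=11, mid=5, val=28
Step 2: lo=0, hi=4, mid=2, val=22

Found at index 2


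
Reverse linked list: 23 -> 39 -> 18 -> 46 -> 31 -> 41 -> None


Step 1: curr=23, set curr.next=prev(None) | reversed so far: 23
Step 2: curr=39, set curr.next=prev(23) | reversed so far: 39 -> 23
Step 3: curr=18, set curr.next=prev(39) | reversed so far: 18 -> 39 -> 23
Step 4: curr=46, set curr.next=prev(18) | reversed so far: 46 -> 18 -> 39 -> 23
Step 5: curr=31, set curr.next=prev(46) | reversed so far: 31 -> 46 -> 18 -> 39 -> 23
Step 6: curr=41, set curr.next=prev(31) | reversed so far: 41 -> 31 -> 46 -> 18 -> 39 -> 23

41 -> 31 -> 46 -> 18 -> 39 -> 23 -> None


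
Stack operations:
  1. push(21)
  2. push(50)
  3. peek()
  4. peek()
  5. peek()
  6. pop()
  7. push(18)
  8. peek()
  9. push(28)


push(21) -> [21]
push(50) -> [21, 50]
peek()->50
peek()->50
peek()->50
pop()->50, [21]
push(18) -> [21, 18]
peek()->18
push(28) -> [21, 18, 28]

Final stack: [21, 18, 28]


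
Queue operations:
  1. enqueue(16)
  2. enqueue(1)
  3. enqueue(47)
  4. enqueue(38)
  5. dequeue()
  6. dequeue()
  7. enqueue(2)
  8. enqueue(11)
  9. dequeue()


enqueue(16) -> [16]
enqueue(1) -> [16, 1]
enqueue(47) -> [16, 1, 47]
enqueue(38) -> [16, 1, 47, 38]
dequeue()->16, [1, 47, 38]
dequeue()->1, [47, 38]
enqueue(2) -> [47, 38, 2]
enqueue(11) -> [47, 38, 2, 11]
dequeue()->47, [38, 2, 11]

Final queue: [38, 2, 11]


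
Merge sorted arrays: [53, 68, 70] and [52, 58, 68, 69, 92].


Take 52 from B
Take 53 from A
Take 58 from B
Take 68 from A
Take 68 from B
Take 69 from B
Take 70 from A

Merged: [52, 53, 58, 68, 68, 69, 70, 92]


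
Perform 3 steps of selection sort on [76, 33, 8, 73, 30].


Initial: [76, 33, 8, 73, 30]
Step 1: min=8 at 2
  Swap: [8, 33, 76, 73, 30]
Step 2: min=30 at 4
  Swap: [8, 30, 76, 73, 33]
Step 3: min=33 at 4
  Swap: [8, 30, 33, 73, 76]

After 3 steps: [8, 30, 33, 73, 76]


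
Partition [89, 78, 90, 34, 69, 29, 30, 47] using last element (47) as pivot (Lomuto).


Pivot: 47
  34 <= 47: swap -> [34, 78, 90, 89, 69, 29, 30, 47]
  29 <= 47: swap -> [34, 29, 90, 89, 69, 78, 30, 47]
  30 <= 47: swap -> [34, 29, 30, 89, 69, 78, 90, 47]
Place pivot at 3: [34, 29, 30, 47, 69, 78, 90, 89]

Partitioned: [34, 29, 30, 47, 69, 78, 90, 89]


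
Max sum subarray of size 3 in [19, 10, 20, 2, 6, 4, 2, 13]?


[0:3]: 49
[1:4]: 32
[2:5]: 28
[3:6]: 12
[4:7]: 12
[5:8]: 19

Max: 49 at [0:3]


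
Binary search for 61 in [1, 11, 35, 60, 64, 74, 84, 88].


Step 1: lo=0, hi=7, mid=3, val=60
Step 2: lo=4, hi=7, mid=5, val=74
Step 3: lo=4, hi=4, mid=4, val=64

Not found


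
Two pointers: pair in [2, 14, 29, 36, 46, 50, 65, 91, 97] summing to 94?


lo=0(2)+hi=8(97)=99
lo=0(2)+hi=7(91)=93
lo=1(14)+hi=7(91)=105
lo=1(14)+hi=6(65)=79
lo=2(29)+hi=6(65)=94

Yes: 29+65=94


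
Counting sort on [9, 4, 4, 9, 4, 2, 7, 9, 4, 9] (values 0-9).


Input: [9, 4, 4, 9, 4, 2, 7, 9, 4, 9]
Counts: [0, 0, 1, 0, 4, 0, 0, 1, 0, 4]

Sorted: [2, 4, 4, 4, 4, 7, 9, 9, 9, 9]


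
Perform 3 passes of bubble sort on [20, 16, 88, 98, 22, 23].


Initial: [20, 16, 88, 98, 22, 23]
Pass 1: [16, 20, 88, 22, 23, 98] (3 swaps)
Pass 2: [16, 20, 22, 23, 88, 98] (2 swaps)
Pass 3: [16, 20, 22, 23, 88, 98] (0 swaps)

After 3 passes: [16, 20, 22, 23, 88, 98]


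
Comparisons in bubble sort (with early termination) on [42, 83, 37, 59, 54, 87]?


Algorithm: bubble sort (with early termination)
Input: [42, 83, 37, 59, 54, 87]
Sorted: [37, 42, 54, 59, 83, 87]

12


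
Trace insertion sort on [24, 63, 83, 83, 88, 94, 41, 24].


Initial: [24, 63, 83, 83, 88, 94, 41, 24]
Insert 63: [24, 63, 83, 83, 88, 94, 41, 24]
Insert 83: [24, 63, 83, 83, 88, 94, 41, 24]
Insert 83: [24, 63, 83, 83, 88, 94, 41, 24]
Insert 88: [24, 63, 83, 83, 88, 94, 41, 24]
Insert 94: [24, 63, 83, 83, 88, 94, 41, 24]
Insert 41: [24, 41, 63, 83, 83, 88, 94, 24]
Insert 24: [24, 24, 41, 63, 83, 83, 88, 94]

Sorted: [24, 24, 41, 63, 83, 83, 88, 94]


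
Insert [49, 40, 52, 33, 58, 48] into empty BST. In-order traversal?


Insert 49: root
Insert 40: L from 49
Insert 52: R from 49
Insert 33: L from 49 -> L from 40
Insert 58: R from 49 -> R from 52
Insert 48: L from 49 -> R from 40

In-order: [33, 40, 48, 49, 52, 58]


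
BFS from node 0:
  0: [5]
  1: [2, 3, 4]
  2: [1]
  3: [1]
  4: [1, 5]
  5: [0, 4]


Visit 0, enqueue [5]
Visit 5, enqueue [4]
Visit 4, enqueue [1]
Visit 1, enqueue [2, 3]
Visit 2, enqueue []
Visit 3, enqueue []

BFS order: [0, 5, 4, 1, 2, 3]


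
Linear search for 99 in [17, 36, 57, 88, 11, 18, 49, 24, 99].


i=0: 17!=99
i=1: 36!=99
i=2: 57!=99
i=3: 88!=99
i=4: 11!=99
i=5: 18!=99
i=6: 49!=99
i=7: 24!=99
i=8: 99==99 found!

Found at 8, 9 comps


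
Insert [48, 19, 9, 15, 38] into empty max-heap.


Insert 48: [48]
Insert 19: [48, 19]
Insert 9: [48, 19, 9]
Insert 15: [48, 19, 9, 15]
Insert 38: [48, 38, 9, 15, 19]

Final heap: [48, 38, 9, 15, 19]


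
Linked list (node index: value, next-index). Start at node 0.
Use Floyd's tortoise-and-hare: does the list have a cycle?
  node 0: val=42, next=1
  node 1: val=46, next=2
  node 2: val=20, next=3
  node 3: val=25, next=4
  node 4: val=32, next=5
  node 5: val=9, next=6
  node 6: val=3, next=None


Floyd's tortoise (slow, +1) and hare (fast, +2):
  init: slow=0, fast=0
  step 1: slow=1, fast=2
  step 2: slow=2, fast=4
  step 3: slow=3, fast=6
  step 4: fast -> None, no cycle

Cycle: no


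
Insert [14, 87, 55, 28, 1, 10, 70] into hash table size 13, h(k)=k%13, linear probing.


Insert 14: h=1 -> slot 1
Insert 87: h=9 -> slot 9
Insert 55: h=3 -> slot 3
Insert 28: h=2 -> slot 2
Insert 1: h=1, 3 probes -> slot 4
Insert 10: h=10 -> slot 10
Insert 70: h=5 -> slot 5

Table: [None, 14, 28, 55, 1, 70, None, None, None, 87, 10, None, None]


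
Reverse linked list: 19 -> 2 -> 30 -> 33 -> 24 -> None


Step 1: curr=19, set curr.next=prev(None) | reversed so far: 19
Step 2: curr=2, set curr.next=prev(19) | reversed so far: 2 -> 19
Step 3: curr=30, set curr.next=prev(2) | reversed so far: 30 -> 2 -> 19
Step 4: curr=33, set curr.next=prev(30) | reversed so far: 33 -> 30 -> 2 -> 19
Step 5: curr=24, set curr.next=prev(33) | reversed so far: 24 -> 33 -> 30 -> 2 -> 19

24 -> 33 -> 30 -> 2 -> 19 -> None


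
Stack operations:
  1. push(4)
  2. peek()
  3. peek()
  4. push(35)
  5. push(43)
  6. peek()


push(4) -> [4]
peek()->4
peek()->4
push(35) -> [4, 35]
push(43) -> [4, 35, 43]
peek()->43

Final stack: [4, 35, 43]


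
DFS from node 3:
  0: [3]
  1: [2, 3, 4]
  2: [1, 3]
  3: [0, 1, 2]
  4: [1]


Visit 3, push [2, 1, 0]
Visit 0, push []
Visit 1, push [4, 2]
Visit 2, push []
Visit 4, push []

DFS order: [3, 0, 1, 2, 4]


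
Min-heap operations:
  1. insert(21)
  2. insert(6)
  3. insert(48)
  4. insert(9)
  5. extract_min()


insert(21) -> [21]
insert(6) -> [6, 21]
insert(48) -> [6, 21, 48]
insert(9) -> [6, 9, 48, 21]
extract_min()->6, [9, 21, 48]

Final heap: [9, 21, 48]


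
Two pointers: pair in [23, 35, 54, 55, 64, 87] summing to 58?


lo=0(23)+hi=5(87)=110
lo=0(23)+hi=4(64)=87
lo=0(23)+hi=3(55)=78
lo=0(23)+hi=2(54)=77
lo=0(23)+hi=1(35)=58

Yes: 23+35=58


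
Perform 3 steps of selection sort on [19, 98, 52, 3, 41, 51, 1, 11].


Initial: [19, 98, 52, 3, 41, 51, 1, 11]
Step 1: min=1 at 6
  Swap: [1, 98, 52, 3, 41, 51, 19, 11]
Step 2: min=3 at 3
  Swap: [1, 3, 52, 98, 41, 51, 19, 11]
Step 3: min=11 at 7
  Swap: [1, 3, 11, 98, 41, 51, 19, 52]

After 3 steps: [1, 3, 11, 98, 41, 51, 19, 52]


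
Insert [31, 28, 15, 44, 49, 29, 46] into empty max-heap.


Insert 31: [31]
Insert 28: [31, 28]
Insert 15: [31, 28, 15]
Insert 44: [44, 31, 15, 28]
Insert 49: [49, 44, 15, 28, 31]
Insert 29: [49, 44, 29, 28, 31, 15]
Insert 46: [49, 44, 46, 28, 31, 15, 29]

Final heap: [49, 44, 46, 28, 31, 15, 29]


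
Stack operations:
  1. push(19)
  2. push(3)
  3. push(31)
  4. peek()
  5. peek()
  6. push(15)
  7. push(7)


push(19) -> [19]
push(3) -> [19, 3]
push(31) -> [19, 3, 31]
peek()->31
peek()->31
push(15) -> [19, 3, 31, 15]
push(7) -> [19, 3, 31, 15, 7]

Final stack: [19, 3, 31, 15, 7]


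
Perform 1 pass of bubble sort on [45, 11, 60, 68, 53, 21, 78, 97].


Initial: [45, 11, 60, 68, 53, 21, 78, 97]
Pass 1: [11, 45, 60, 53, 21, 68, 78, 97] (3 swaps)

After 1 pass: [11, 45, 60, 53, 21, 68, 78, 97]


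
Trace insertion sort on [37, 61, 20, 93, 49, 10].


Initial: [37, 61, 20, 93, 49, 10]
Insert 61: [37, 61, 20, 93, 49, 10]
Insert 20: [20, 37, 61, 93, 49, 10]
Insert 93: [20, 37, 61, 93, 49, 10]
Insert 49: [20, 37, 49, 61, 93, 10]
Insert 10: [10, 20, 37, 49, 61, 93]

Sorted: [10, 20, 37, 49, 61, 93]


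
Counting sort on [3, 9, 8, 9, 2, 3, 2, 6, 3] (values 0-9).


Input: [3, 9, 8, 9, 2, 3, 2, 6, 3]
Counts: [0, 0, 2, 3, 0, 0, 1, 0, 1, 2]

Sorted: [2, 2, 3, 3, 3, 6, 8, 9, 9]


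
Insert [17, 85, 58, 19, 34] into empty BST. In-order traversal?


Insert 17: root
Insert 85: R from 17
Insert 58: R from 17 -> L from 85
Insert 19: R from 17 -> L from 85 -> L from 58
Insert 34: R from 17 -> L from 85 -> L from 58 -> R from 19

In-order: [17, 19, 34, 58, 85]


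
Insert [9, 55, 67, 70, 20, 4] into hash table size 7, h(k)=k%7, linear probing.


Insert 9: h=2 -> slot 2
Insert 55: h=6 -> slot 6
Insert 67: h=4 -> slot 4
Insert 70: h=0 -> slot 0
Insert 20: h=6, 2 probes -> slot 1
Insert 4: h=4, 1 probes -> slot 5

Table: [70, 20, 9, None, 67, 4, 55]


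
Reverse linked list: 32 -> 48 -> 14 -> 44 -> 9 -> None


Step 1: curr=32, set curr.next=prev(None) | reversed so far: 32
Step 2: curr=48, set curr.next=prev(32) | reversed so far: 48 -> 32
Step 3: curr=14, set curr.next=prev(48) | reversed so far: 14 -> 48 -> 32
Step 4: curr=44, set curr.next=prev(14) | reversed so far: 44 -> 14 -> 48 -> 32
Step 5: curr=9, set curr.next=prev(44) | reversed so far: 9 -> 44 -> 14 -> 48 -> 32

9 -> 44 -> 14 -> 48 -> 32 -> None


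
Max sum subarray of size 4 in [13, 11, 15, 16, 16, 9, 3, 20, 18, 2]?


[0:4]: 55
[1:5]: 58
[2:6]: 56
[3:7]: 44
[4:8]: 48
[5:9]: 50
[6:10]: 43

Max: 58 at [1:5]


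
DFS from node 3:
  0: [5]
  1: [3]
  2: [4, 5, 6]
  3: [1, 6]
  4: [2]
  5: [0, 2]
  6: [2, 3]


Visit 3, push [6, 1]
Visit 1, push []
Visit 6, push [2]
Visit 2, push [5, 4]
Visit 4, push []
Visit 5, push [0]
Visit 0, push []

DFS order: [3, 1, 6, 2, 4, 5, 0]


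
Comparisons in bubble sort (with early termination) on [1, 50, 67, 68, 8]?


Algorithm: bubble sort (with early termination)
Input: [1, 50, 67, 68, 8]
Sorted: [1, 8, 50, 67, 68]

10


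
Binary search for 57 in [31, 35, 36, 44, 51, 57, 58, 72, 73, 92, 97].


Step 1: lo=0, hi=10, mid=5, val=57

Found at index 5


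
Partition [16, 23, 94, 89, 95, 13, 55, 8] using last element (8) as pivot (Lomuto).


Pivot: 8
Place pivot at 0: [8, 23, 94, 89, 95, 13, 55, 16]

Partitioned: [8, 23, 94, 89, 95, 13, 55, 16]


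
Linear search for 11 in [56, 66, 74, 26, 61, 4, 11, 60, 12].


i=0: 56!=11
i=1: 66!=11
i=2: 74!=11
i=3: 26!=11
i=4: 61!=11
i=5: 4!=11
i=6: 11==11 found!

Found at 6, 7 comps


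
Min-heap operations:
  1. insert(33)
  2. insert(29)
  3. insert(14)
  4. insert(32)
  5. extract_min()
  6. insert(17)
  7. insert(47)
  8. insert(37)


insert(33) -> [33]
insert(29) -> [29, 33]
insert(14) -> [14, 33, 29]
insert(32) -> [14, 32, 29, 33]
extract_min()->14, [29, 32, 33]
insert(17) -> [17, 29, 33, 32]
insert(47) -> [17, 29, 33, 32, 47]
insert(37) -> [17, 29, 33, 32, 47, 37]

Final heap: [17, 29, 33, 32, 47, 37]


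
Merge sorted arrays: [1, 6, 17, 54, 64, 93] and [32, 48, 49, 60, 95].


Take 1 from A
Take 6 from A
Take 17 from A
Take 32 from B
Take 48 from B
Take 49 from B
Take 54 from A
Take 60 from B
Take 64 from A
Take 93 from A

Merged: [1, 6, 17, 32, 48, 49, 54, 60, 64, 93, 95]


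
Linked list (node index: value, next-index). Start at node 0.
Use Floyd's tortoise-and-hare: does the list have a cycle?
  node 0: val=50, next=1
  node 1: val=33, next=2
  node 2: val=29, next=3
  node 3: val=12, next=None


Floyd's tortoise (slow, +1) and hare (fast, +2):
  init: slow=0, fast=0
  step 1: slow=1, fast=2
  step 2: fast 2->3->None, no cycle

Cycle: no


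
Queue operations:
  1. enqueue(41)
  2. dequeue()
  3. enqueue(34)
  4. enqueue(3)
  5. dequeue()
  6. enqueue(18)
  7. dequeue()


enqueue(41) -> [41]
dequeue()->41, []
enqueue(34) -> [34]
enqueue(3) -> [34, 3]
dequeue()->34, [3]
enqueue(18) -> [3, 18]
dequeue()->3, [18]

Final queue: [18]


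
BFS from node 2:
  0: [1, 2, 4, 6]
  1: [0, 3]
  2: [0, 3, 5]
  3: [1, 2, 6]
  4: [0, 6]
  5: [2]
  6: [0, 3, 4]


Visit 2, enqueue [0, 3, 5]
Visit 0, enqueue [1, 4, 6]
Visit 3, enqueue []
Visit 5, enqueue []
Visit 1, enqueue []
Visit 4, enqueue []
Visit 6, enqueue []

BFS order: [2, 0, 3, 5, 1, 4, 6]


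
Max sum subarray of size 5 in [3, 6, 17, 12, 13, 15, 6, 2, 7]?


[0:5]: 51
[1:6]: 63
[2:7]: 63
[3:8]: 48
[4:9]: 43

Max: 63 at [1:6]


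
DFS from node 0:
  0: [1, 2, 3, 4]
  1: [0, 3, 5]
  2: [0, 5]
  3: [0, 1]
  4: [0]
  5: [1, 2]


Visit 0, push [4, 3, 2, 1]
Visit 1, push [5, 3]
Visit 3, push []
Visit 5, push [2]
Visit 2, push []
Visit 4, push []

DFS order: [0, 1, 3, 5, 2, 4]


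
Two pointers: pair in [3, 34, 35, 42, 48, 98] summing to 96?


lo=0(3)+hi=5(98)=101
lo=0(3)+hi=4(48)=51
lo=1(34)+hi=4(48)=82
lo=2(35)+hi=4(48)=83
lo=3(42)+hi=4(48)=90

No pair found


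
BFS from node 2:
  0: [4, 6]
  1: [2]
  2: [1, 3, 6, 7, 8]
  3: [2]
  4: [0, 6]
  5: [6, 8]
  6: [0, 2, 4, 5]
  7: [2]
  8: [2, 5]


Visit 2, enqueue [1, 3, 6, 7, 8]
Visit 1, enqueue []
Visit 3, enqueue []
Visit 6, enqueue [0, 4, 5]
Visit 7, enqueue []
Visit 8, enqueue []
Visit 0, enqueue []
Visit 4, enqueue []
Visit 5, enqueue []

BFS order: [2, 1, 3, 6, 7, 8, 0, 4, 5]


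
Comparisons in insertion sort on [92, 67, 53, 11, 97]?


Algorithm: insertion sort
Input: [92, 67, 53, 11, 97]
Sorted: [11, 53, 67, 92, 97]

7


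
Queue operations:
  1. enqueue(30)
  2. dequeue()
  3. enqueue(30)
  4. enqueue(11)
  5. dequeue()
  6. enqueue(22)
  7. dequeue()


enqueue(30) -> [30]
dequeue()->30, []
enqueue(30) -> [30]
enqueue(11) -> [30, 11]
dequeue()->30, [11]
enqueue(22) -> [11, 22]
dequeue()->11, [22]

Final queue: [22]


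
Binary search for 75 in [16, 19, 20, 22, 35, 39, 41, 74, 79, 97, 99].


Step 1: lo=0, hi=10, mid=5, val=39
Step 2: lo=6, hi=10, mid=8, val=79
Step 3: lo=6, hi=7, mid=6, val=41
Step 4: lo=7, hi=7, mid=7, val=74

Not found


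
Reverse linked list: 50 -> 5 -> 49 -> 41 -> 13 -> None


Step 1: curr=50, set curr.next=prev(None) | reversed so far: 50
Step 2: curr=5, set curr.next=prev(50) | reversed so far: 5 -> 50
Step 3: curr=49, set curr.next=prev(5) | reversed so far: 49 -> 5 -> 50
Step 4: curr=41, set curr.next=prev(49) | reversed so far: 41 -> 49 -> 5 -> 50
Step 5: curr=13, set curr.next=prev(41) | reversed so far: 13 -> 41 -> 49 -> 5 -> 50

13 -> 41 -> 49 -> 5 -> 50 -> None


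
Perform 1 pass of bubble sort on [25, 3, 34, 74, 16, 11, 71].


Initial: [25, 3, 34, 74, 16, 11, 71]
Pass 1: [3, 25, 34, 16, 11, 71, 74] (4 swaps)

After 1 pass: [3, 25, 34, 16, 11, 71, 74]


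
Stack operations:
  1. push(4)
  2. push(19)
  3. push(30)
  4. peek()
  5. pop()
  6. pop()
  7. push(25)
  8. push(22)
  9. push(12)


push(4) -> [4]
push(19) -> [4, 19]
push(30) -> [4, 19, 30]
peek()->30
pop()->30, [4, 19]
pop()->19, [4]
push(25) -> [4, 25]
push(22) -> [4, 25, 22]
push(12) -> [4, 25, 22, 12]

Final stack: [4, 25, 22, 12]


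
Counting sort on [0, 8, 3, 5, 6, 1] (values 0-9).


Input: [0, 8, 3, 5, 6, 1]
Counts: [1, 1, 0, 1, 0, 1, 1, 0, 1, 0]

Sorted: [0, 1, 3, 5, 6, 8]


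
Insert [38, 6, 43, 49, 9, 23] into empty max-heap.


Insert 38: [38]
Insert 6: [38, 6]
Insert 43: [43, 6, 38]
Insert 49: [49, 43, 38, 6]
Insert 9: [49, 43, 38, 6, 9]
Insert 23: [49, 43, 38, 6, 9, 23]

Final heap: [49, 43, 38, 6, 9, 23]


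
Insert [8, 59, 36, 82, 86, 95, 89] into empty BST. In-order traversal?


Insert 8: root
Insert 59: R from 8
Insert 36: R from 8 -> L from 59
Insert 82: R from 8 -> R from 59
Insert 86: R from 8 -> R from 59 -> R from 82
Insert 95: R from 8 -> R from 59 -> R from 82 -> R from 86
Insert 89: R from 8 -> R from 59 -> R from 82 -> R from 86 -> L from 95

In-order: [8, 36, 59, 82, 86, 89, 95]


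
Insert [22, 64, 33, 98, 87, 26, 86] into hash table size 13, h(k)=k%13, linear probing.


Insert 22: h=9 -> slot 9
Insert 64: h=12 -> slot 12
Insert 33: h=7 -> slot 7
Insert 98: h=7, 1 probes -> slot 8
Insert 87: h=9, 1 probes -> slot 10
Insert 26: h=0 -> slot 0
Insert 86: h=8, 3 probes -> slot 11

Table: [26, None, None, None, None, None, None, 33, 98, 22, 87, 86, 64]


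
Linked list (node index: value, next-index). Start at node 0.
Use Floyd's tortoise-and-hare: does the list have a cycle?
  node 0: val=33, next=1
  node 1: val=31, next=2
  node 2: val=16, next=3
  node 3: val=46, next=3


Floyd's tortoise (slow, +1) and hare (fast, +2):
  init: slow=0, fast=0
  step 1: slow=1, fast=2
  step 2: slow=2, fast=3
  step 3: slow=3, fast=3
  slow == fast at node 3: cycle detected

Cycle: yes


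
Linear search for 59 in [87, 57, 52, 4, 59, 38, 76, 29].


i=0: 87!=59
i=1: 57!=59
i=2: 52!=59
i=3: 4!=59
i=4: 59==59 found!

Found at 4, 5 comps


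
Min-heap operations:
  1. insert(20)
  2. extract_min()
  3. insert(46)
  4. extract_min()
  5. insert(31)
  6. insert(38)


insert(20) -> [20]
extract_min()->20, []
insert(46) -> [46]
extract_min()->46, []
insert(31) -> [31]
insert(38) -> [31, 38]

Final heap: [31, 38]


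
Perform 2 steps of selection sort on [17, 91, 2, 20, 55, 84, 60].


Initial: [17, 91, 2, 20, 55, 84, 60]
Step 1: min=2 at 2
  Swap: [2, 91, 17, 20, 55, 84, 60]
Step 2: min=17 at 2
  Swap: [2, 17, 91, 20, 55, 84, 60]

After 2 steps: [2, 17, 91, 20, 55, 84, 60]


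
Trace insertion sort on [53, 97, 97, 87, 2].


Initial: [53, 97, 97, 87, 2]
Insert 97: [53, 97, 97, 87, 2]
Insert 97: [53, 97, 97, 87, 2]
Insert 87: [53, 87, 97, 97, 2]
Insert 2: [2, 53, 87, 97, 97]

Sorted: [2, 53, 87, 97, 97]


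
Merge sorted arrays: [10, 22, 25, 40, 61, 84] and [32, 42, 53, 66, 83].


Take 10 from A
Take 22 from A
Take 25 from A
Take 32 from B
Take 40 from A
Take 42 from B
Take 53 from B
Take 61 from A
Take 66 from B
Take 83 from B

Merged: [10, 22, 25, 32, 40, 42, 53, 61, 66, 83, 84]


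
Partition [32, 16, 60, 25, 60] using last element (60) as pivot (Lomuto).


Pivot: 60
  32 <= 60: advance i (no swap)
  16 <= 60: advance i (no swap)
  60 <= 60: advance i (no swap)
  25 <= 60: advance i (no swap)
Place pivot at 4: [32, 16, 60, 25, 60]

Partitioned: [32, 16, 60, 25, 60]


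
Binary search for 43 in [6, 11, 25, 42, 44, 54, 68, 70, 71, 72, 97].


Step 1: lo=0, hi=10, mid=5, val=54
Step 2: lo=0, hi=4, mid=2, val=25
Step 3: lo=3, hi=4, mid=3, val=42
Step 4: lo=4, hi=4, mid=4, val=44

Not found


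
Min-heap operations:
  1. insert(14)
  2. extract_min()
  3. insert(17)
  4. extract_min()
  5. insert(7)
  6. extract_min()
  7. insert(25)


insert(14) -> [14]
extract_min()->14, []
insert(17) -> [17]
extract_min()->17, []
insert(7) -> [7]
extract_min()->7, []
insert(25) -> [25]

Final heap: [25]


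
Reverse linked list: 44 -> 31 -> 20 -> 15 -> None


Step 1: curr=44, set curr.next=prev(None) | reversed so far: 44
Step 2: curr=31, set curr.next=prev(44) | reversed so far: 31 -> 44
Step 3: curr=20, set curr.next=prev(31) | reversed so far: 20 -> 31 -> 44
Step 4: curr=15, set curr.next=prev(20) | reversed so far: 15 -> 20 -> 31 -> 44

15 -> 20 -> 31 -> 44 -> None


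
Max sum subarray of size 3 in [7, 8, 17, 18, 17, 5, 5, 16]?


[0:3]: 32
[1:4]: 43
[2:5]: 52
[3:6]: 40
[4:7]: 27
[5:8]: 26

Max: 52 at [2:5]


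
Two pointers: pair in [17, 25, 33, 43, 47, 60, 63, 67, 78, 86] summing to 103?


lo=0(17)+hi=9(86)=103

Yes: 17+86=103


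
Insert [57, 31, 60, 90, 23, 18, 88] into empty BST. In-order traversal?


Insert 57: root
Insert 31: L from 57
Insert 60: R from 57
Insert 90: R from 57 -> R from 60
Insert 23: L from 57 -> L from 31
Insert 18: L from 57 -> L from 31 -> L from 23
Insert 88: R from 57 -> R from 60 -> L from 90

In-order: [18, 23, 31, 57, 60, 88, 90]


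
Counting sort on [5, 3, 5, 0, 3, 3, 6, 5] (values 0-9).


Input: [5, 3, 5, 0, 3, 3, 6, 5]
Counts: [1, 0, 0, 3, 0, 3, 1, 0, 0, 0]

Sorted: [0, 3, 3, 3, 5, 5, 5, 6]


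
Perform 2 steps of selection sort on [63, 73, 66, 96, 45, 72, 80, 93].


Initial: [63, 73, 66, 96, 45, 72, 80, 93]
Step 1: min=45 at 4
  Swap: [45, 73, 66, 96, 63, 72, 80, 93]
Step 2: min=63 at 4
  Swap: [45, 63, 66, 96, 73, 72, 80, 93]

After 2 steps: [45, 63, 66, 96, 73, 72, 80, 93]


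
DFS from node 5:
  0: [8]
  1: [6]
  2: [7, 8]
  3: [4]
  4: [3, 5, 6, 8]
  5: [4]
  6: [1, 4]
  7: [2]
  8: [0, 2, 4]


Visit 5, push [4]
Visit 4, push [8, 6, 3]
Visit 3, push []
Visit 6, push [1]
Visit 1, push []
Visit 8, push [2, 0]
Visit 0, push []
Visit 2, push [7]
Visit 7, push []

DFS order: [5, 4, 3, 6, 1, 8, 0, 2, 7]


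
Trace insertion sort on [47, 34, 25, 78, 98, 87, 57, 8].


Initial: [47, 34, 25, 78, 98, 87, 57, 8]
Insert 34: [34, 47, 25, 78, 98, 87, 57, 8]
Insert 25: [25, 34, 47, 78, 98, 87, 57, 8]
Insert 78: [25, 34, 47, 78, 98, 87, 57, 8]
Insert 98: [25, 34, 47, 78, 98, 87, 57, 8]
Insert 87: [25, 34, 47, 78, 87, 98, 57, 8]
Insert 57: [25, 34, 47, 57, 78, 87, 98, 8]
Insert 8: [8, 25, 34, 47, 57, 78, 87, 98]

Sorted: [8, 25, 34, 47, 57, 78, 87, 98]


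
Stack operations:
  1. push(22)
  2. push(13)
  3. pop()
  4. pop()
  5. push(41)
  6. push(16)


push(22) -> [22]
push(13) -> [22, 13]
pop()->13, [22]
pop()->22, []
push(41) -> [41]
push(16) -> [41, 16]

Final stack: [41, 16]


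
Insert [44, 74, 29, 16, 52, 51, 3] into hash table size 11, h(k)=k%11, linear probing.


Insert 44: h=0 -> slot 0
Insert 74: h=8 -> slot 8
Insert 29: h=7 -> slot 7
Insert 16: h=5 -> slot 5
Insert 52: h=8, 1 probes -> slot 9
Insert 51: h=7, 3 probes -> slot 10
Insert 3: h=3 -> slot 3

Table: [44, None, None, 3, None, 16, None, 29, 74, 52, 51]


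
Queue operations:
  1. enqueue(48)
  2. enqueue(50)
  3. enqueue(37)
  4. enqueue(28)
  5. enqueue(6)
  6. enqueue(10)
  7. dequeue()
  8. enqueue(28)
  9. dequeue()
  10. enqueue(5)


enqueue(48) -> [48]
enqueue(50) -> [48, 50]
enqueue(37) -> [48, 50, 37]
enqueue(28) -> [48, 50, 37, 28]
enqueue(6) -> [48, 50, 37, 28, 6]
enqueue(10) -> [48, 50, 37, 28, 6, 10]
dequeue()->48, [50, 37, 28, 6, 10]
enqueue(28) -> [50, 37, 28, 6, 10, 28]
dequeue()->50, [37, 28, 6, 10, 28]
enqueue(5) -> [37, 28, 6, 10, 28, 5]

Final queue: [37, 28, 6, 10, 28, 5]


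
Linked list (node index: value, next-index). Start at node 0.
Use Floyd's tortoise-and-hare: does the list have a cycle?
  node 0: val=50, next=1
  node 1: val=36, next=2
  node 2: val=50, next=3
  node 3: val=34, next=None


Floyd's tortoise (slow, +1) and hare (fast, +2):
  init: slow=0, fast=0
  step 1: slow=1, fast=2
  step 2: fast 2->3->None, no cycle

Cycle: no


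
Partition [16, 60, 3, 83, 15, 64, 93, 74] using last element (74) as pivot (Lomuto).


Pivot: 74
  16 <= 74: advance i (no swap)
  60 <= 74: advance i (no swap)
  3 <= 74: advance i (no swap)
  15 <= 74: swap -> [16, 60, 3, 15, 83, 64, 93, 74]
  64 <= 74: swap -> [16, 60, 3, 15, 64, 83, 93, 74]
Place pivot at 5: [16, 60, 3, 15, 64, 74, 93, 83]

Partitioned: [16, 60, 3, 15, 64, 74, 93, 83]


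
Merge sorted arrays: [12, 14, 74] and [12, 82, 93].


Take 12 from A
Take 12 from B
Take 14 from A
Take 74 from A

Merged: [12, 12, 14, 74, 82, 93]


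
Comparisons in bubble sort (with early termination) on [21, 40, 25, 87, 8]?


Algorithm: bubble sort (with early termination)
Input: [21, 40, 25, 87, 8]
Sorted: [8, 21, 25, 40, 87]

10


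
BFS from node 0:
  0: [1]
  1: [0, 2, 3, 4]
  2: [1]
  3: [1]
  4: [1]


Visit 0, enqueue [1]
Visit 1, enqueue [2, 3, 4]
Visit 2, enqueue []
Visit 3, enqueue []
Visit 4, enqueue []

BFS order: [0, 1, 2, 3, 4]


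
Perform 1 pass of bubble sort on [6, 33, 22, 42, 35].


Initial: [6, 33, 22, 42, 35]
Pass 1: [6, 22, 33, 35, 42] (2 swaps)

After 1 pass: [6, 22, 33, 35, 42]


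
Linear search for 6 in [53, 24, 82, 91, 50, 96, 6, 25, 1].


i=0: 53!=6
i=1: 24!=6
i=2: 82!=6
i=3: 91!=6
i=4: 50!=6
i=5: 96!=6
i=6: 6==6 found!

Found at 6, 7 comps


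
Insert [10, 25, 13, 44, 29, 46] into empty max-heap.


Insert 10: [10]
Insert 25: [25, 10]
Insert 13: [25, 10, 13]
Insert 44: [44, 25, 13, 10]
Insert 29: [44, 29, 13, 10, 25]
Insert 46: [46, 29, 44, 10, 25, 13]

Final heap: [46, 29, 44, 10, 25, 13]


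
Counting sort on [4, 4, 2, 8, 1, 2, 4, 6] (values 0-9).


Input: [4, 4, 2, 8, 1, 2, 4, 6]
Counts: [0, 1, 2, 0, 3, 0, 1, 0, 1, 0]

Sorted: [1, 2, 2, 4, 4, 4, 6, 8]


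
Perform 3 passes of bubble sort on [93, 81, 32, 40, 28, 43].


Initial: [93, 81, 32, 40, 28, 43]
Pass 1: [81, 32, 40, 28, 43, 93] (5 swaps)
Pass 2: [32, 40, 28, 43, 81, 93] (4 swaps)
Pass 3: [32, 28, 40, 43, 81, 93] (1 swaps)

After 3 passes: [32, 28, 40, 43, 81, 93]


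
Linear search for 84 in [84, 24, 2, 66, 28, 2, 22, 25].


i=0: 84==84 found!

Found at 0, 1 comps


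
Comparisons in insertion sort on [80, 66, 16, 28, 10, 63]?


Algorithm: insertion sort
Input: [80, 66, 16, 28, 10, 63]
Sorted: [10, 16, 28, 63, 66, 80]

13


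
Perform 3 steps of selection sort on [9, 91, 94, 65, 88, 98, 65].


Initial: [9, 91, 94, 65, 88, 98, 65]
Step 1: min=9 at 0
  Swap: [9, 91, 94, 65, 88, 98, 65]
Step 2: min=65 at 3
  Swap: [9, 65, 94, 91, 88, 98, 65]
Step 3: min=65 at 6
  Swap: [9, 65, 65, 91, 88, 98, 94]

After 3 steps: [9, 65, 65, 91, 88, 98, 94]


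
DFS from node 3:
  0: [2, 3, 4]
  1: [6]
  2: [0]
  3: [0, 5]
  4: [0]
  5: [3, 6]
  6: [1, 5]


Visit 3, push [5, 0]
Visit 0, push [4, 2]
Visit 2, push []
Visit 4, push []
Visit 5, push [6]
Visit 6, push [1]
Visit 1, push []

DFS order: [3, 0, 2, 4, 5, 6, 1]


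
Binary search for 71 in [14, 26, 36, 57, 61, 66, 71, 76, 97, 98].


Step 1: lo=0, hi=9, mid=4, val=61
Step 2: lo=5, hi=9, mid=7, val=76
Step 3: lo=5, hi=6, mid=5, val=66
Step 4: lo=6, hi=6, mid=6, val=71

Found at index 6


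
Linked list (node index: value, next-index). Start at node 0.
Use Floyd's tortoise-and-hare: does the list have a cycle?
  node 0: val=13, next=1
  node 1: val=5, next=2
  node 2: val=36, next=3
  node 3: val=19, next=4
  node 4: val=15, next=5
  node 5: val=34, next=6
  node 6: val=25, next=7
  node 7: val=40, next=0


Floyd's tortoise (slow, +1) and hare (fast, +2):
  init: slow=0, fast=0
  step 1: slow=1, fast=2
  step 2: slow=2, fast=4
  step 3: slow=3, fast=6
  step 4: slow=4, fast=0
  step 5: slow=5, fast=2
  step 6: slow=6, fast=4
  step 7: slow=7, fast=6
  step 8: slow=0, fast=0
  slow == fast at node 0: cycle detected

Cycle: yes


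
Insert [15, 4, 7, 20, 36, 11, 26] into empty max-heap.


Insert 15: [15]
Insert 4: [15, 4]
Insert 7: [15, 4, 7]
Insert 20: [20, 15, 7, 4]
Insert 36: [36, 20, 7, 4, 15]
Insert 11: [36, 20, 11, 4, 15, 7]
Insert 26: [36, 20, 26, 4, 15, 7, 11]

Final heap: [36, 20, 26, 4, 15, 7, 11]


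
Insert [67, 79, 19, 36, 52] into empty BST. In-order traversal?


Insert 67: root
Insert 79: R from 67
Insert 19: L from 67
Insert 36: L from 67 -> R from 19
Insert 52: L from 67 -> R from 19 -> R from 36

In-order: [19, 36, 52, 67, 79]
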